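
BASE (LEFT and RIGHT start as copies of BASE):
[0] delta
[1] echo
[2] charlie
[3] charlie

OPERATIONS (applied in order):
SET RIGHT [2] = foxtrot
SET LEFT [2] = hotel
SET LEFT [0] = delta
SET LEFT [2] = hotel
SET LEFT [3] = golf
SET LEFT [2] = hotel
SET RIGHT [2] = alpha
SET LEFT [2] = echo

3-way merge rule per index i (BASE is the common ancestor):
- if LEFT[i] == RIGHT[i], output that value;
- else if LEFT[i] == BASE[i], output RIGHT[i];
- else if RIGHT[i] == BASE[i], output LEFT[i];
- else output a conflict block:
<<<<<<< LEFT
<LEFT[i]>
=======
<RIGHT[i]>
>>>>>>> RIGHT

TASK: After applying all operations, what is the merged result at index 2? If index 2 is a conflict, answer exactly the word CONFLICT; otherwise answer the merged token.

Answer: CONFLICT

Derivation:
Final LEFT:  [delta, echo, echo, golf]
Final RIGHT: [delta, echo, alpha, charlie]
i=0: L=delta R=delta -> agree -> delta
i=1: L=echo R=echo -> agree -> echo
i=2: BASE=charlie L=echo R=alpha all differ -> CONFLICT
i=3: L=golf, R=charlie=BASE -> take LEFT -> golf
Index 2 -> CONFLICT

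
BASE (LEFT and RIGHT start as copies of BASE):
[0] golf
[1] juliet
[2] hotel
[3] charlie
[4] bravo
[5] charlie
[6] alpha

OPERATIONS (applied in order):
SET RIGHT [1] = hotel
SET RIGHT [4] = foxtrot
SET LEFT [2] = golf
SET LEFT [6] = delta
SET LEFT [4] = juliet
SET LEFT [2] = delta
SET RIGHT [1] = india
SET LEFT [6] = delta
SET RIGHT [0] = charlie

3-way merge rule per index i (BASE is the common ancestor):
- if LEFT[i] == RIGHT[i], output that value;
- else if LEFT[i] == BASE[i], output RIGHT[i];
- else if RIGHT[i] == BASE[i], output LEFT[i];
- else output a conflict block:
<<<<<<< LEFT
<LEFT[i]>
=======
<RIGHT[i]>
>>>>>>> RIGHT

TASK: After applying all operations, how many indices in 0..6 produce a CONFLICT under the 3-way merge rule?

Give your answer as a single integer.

Final LEFT:  [golf, juliet, delta, charlie, juliet, charlie, delta]
Final RIGHT: [charlie, india, hotel, charlie, foxtrot, charlie, alpha]
i=0: L=golf=BASE, R=charlie -> take RIGHT -> charlie
i=1: L=juliet=BASE, R=india -> take RIGHT -> india
i=2: L=delta, R=hotel=BASE -> take LEFT -> delta
i=3: L=charlie R=charlie -> agree -> charlie
i=4: BASE=bravo L=juliet R=foxtrot all differ -> CONFLICT
i=5: L=charlie R=charlie -> agree -> charlie
i=6: L=delta, R=alpha=BASE -> take LEFT -> delta
Conflict count: 1

Answer: 1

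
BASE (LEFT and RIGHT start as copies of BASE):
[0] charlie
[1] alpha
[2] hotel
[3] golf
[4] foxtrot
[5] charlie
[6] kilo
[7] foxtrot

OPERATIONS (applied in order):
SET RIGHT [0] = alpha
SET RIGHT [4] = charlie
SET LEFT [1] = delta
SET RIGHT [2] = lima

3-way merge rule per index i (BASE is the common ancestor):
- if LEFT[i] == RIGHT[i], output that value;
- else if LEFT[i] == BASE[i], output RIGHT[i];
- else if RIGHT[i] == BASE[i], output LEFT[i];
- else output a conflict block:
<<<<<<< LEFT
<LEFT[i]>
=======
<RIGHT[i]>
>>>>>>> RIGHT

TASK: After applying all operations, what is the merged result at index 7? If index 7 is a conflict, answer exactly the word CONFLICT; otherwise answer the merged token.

Answer: foxtrot

Derivation:
Final LEFT:  [charlie, delta, hotel, golf, foxtrot, charlie, kilo, foxtrot]
Final RIGHT: [alpha, alpha, lima, golf, charlie, charlie, kilo, foxtrot]
i=0: L=charlie=BASE, R=alpha -> take RIGHT -> alpha
i=1: L=delta, R=alpha=BASE -> take LEFT -> delta
i=2: L=hotel=BASE, R=lima -> take RIGHT -> lima
i=3: L=golf R=golf -> agree -> golf
i=4: L=foxtrot=BASE, R=charlie -> take RIGHT -> charlie
i=5: L=charlie R=charlie -> agree -> charlie
i=6: L=kilo R=kilo -> agree -> kilo
i=7: L=foxtrot R=foxtrot -> agree -> foxtrot
Index 7 -> foxtrot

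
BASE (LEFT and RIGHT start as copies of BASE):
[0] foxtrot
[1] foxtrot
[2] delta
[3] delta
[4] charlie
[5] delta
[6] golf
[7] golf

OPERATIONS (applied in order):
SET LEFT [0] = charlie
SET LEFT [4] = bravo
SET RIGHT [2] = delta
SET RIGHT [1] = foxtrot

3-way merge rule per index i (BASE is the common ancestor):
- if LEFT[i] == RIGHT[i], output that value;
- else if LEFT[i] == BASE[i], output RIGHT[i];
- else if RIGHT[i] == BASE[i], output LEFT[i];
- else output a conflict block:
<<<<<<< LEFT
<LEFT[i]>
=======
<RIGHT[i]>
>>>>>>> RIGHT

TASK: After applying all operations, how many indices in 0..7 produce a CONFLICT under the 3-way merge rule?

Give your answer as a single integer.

Answer: 0

Derivation:
Final LEFT:  [charlie, foxtrot, delta, delta, bravo, delta, golf, golf]
Final RIGHT: [foxtrot, foxtrot, delta, delta, charlie, delta, golf, golf]
i=0: L=charlie, R=foxtrot=BASE -> take LEFT -> charlie
i=1: L=foxtrot R=foxtrot -> agree -> foxtrot
i=2: L=delta R=delta -> agree -> delta
i=3: L=delta R=delta -> agree -> delta
i=4: L=bravo, R=charlie=BASE -> take LEFT -> bravo
i=5: L=delta R=delta -> agree -> delta
i=6: L=golf R=golf -> agree -> golf
i=7: L=golf R=golf -> agree -> golf
Conflict count: 0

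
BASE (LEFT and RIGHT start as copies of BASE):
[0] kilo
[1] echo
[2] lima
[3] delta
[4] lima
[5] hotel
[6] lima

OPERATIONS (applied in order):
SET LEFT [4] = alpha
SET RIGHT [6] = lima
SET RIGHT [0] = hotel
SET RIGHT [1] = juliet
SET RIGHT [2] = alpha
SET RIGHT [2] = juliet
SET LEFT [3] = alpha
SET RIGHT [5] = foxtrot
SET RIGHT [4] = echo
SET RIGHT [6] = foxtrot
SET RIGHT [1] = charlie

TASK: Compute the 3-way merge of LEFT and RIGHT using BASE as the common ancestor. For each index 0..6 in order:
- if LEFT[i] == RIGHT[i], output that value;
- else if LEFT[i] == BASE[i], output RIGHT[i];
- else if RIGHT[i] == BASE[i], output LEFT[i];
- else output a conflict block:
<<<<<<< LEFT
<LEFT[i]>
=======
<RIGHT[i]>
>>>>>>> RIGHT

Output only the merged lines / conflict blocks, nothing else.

Final LEFT:  [kilo, echo, lima, alpha, alpha, hotel, lima]
Final RIGHT: [hotel, charlie, juliet, delta, echo, foxtrot, foxtrot]
i=0: L=kilo=BASE, R=hotel -> take RIGHT -> hotel
i=1: L=echo=BASE, R=charlie -> take RIGHT -> charlie
i=2: L=lima=BASE, R=juliet -> take RIGHT -> juliet
i=3: L=alpha, R=delta=BASE -> take LEFT -> alpha
i=4: BASE=lima L=alpha R=echo all differ -> CONFLICT
i=5: L=hotel=BASE, R=foxtrot -> take RIGHT -> foxtrot
i=6: L=lima=BASE, R=foxtrot -> take RIGHT -> foxtrot

Answer: hotel
charlie
juliet
alpha
<<<<<<< LEFT
alpha
=======
echo
>>>>>>> RIGHT
foxtrot
foxtrot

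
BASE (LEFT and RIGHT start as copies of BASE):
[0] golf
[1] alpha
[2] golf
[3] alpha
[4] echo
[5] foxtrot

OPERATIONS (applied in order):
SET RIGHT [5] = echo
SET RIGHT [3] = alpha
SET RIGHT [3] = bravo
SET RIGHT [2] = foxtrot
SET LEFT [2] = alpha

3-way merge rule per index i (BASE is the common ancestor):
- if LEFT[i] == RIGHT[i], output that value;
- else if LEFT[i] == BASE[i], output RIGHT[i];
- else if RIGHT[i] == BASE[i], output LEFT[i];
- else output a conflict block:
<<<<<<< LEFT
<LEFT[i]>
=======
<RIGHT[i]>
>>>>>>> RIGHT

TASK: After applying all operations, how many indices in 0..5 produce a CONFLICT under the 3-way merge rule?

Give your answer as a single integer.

Answer: 1

Derivation:
Final LEFT:  [golf, alpha, alpha, alpha, echo, foxtrot]
Final RIGHT: [golf, alpha, foxtrot, bravo, echo, echo]
i=0: L=golf R=golf -> agree -> golf
i=1: L=alpha R=alpha -> agree -> alpha
i=2: BASE=golf L=alpha R=foxtrot all differ -> CONFLICT
i=3: L=alpha=BASE, R=bravo -> take RIGHT -> bravo
i=4: L=echo R=echo -> agree -> echo
i=5: L=foxtrot=BASE, R=echo -> take RIGHT -> echo
Conflict count: 1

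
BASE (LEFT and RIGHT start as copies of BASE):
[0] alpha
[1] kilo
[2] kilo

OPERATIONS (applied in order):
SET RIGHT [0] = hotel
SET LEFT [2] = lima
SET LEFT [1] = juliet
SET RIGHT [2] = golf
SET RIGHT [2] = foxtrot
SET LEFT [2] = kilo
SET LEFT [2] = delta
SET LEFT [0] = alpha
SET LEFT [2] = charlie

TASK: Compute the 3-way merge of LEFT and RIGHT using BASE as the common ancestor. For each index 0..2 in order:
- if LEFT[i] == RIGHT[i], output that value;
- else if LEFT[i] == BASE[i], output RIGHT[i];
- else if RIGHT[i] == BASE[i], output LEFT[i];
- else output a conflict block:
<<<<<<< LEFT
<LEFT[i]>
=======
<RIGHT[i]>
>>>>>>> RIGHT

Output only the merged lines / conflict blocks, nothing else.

Answer: hotel
juliet
<<<<<<< LEFT
charlie
=======
foxtrot
>>>>>>> RIGHT

Derivation:
Final LEFT:  [alpha, juliet, charlie]
Final RIGHT: [hotel, kilo, foxtrot]
i=0: L=alpha=BASE, R=hotel -> take RIGHT -> hotel
i=1: L=juliet, R=kilo=BASE -> take LEFT -> juliet
i=2: BASE=kilo L=charlie R=foxtrot all differ -> CONFLICT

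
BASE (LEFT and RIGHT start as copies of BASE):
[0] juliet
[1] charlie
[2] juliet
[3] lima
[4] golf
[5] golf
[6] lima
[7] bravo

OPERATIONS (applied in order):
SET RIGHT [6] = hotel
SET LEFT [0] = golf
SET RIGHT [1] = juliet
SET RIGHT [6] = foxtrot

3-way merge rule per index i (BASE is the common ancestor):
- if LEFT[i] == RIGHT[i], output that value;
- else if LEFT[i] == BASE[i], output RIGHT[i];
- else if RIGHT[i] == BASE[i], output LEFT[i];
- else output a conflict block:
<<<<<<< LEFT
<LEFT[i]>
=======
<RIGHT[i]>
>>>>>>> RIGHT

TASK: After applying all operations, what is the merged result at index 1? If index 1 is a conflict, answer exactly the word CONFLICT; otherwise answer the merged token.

Final LEFT:  [golf, charlie, juliet, lima, golf, golf, lima, bravo]
Final RIGHT: [juliet, juliet, juliet, lima, golf, golf, foxtrot, bravo]
i=0: L=golf, R=juliet=BASE -> take LEFT -> golf
i=1: L=charlie=BASE, R=juliet -> take RIGHT -> juliet
i=2: L=juliet R=juliet -> agree -> juliet
i=3: L=lima R=lima -> agree -> lima
i=4: L=golf R=golf -> agree -> golf
i=5: L=golf R=golf -> agree -> golf
i=6: L=lima=BASE, R=foxtrot -> take RIGHT -> foxtrot
i=7: L=bravo R=bravo -> agree -> bravo
Index 1 -> juliet

Answer: juliet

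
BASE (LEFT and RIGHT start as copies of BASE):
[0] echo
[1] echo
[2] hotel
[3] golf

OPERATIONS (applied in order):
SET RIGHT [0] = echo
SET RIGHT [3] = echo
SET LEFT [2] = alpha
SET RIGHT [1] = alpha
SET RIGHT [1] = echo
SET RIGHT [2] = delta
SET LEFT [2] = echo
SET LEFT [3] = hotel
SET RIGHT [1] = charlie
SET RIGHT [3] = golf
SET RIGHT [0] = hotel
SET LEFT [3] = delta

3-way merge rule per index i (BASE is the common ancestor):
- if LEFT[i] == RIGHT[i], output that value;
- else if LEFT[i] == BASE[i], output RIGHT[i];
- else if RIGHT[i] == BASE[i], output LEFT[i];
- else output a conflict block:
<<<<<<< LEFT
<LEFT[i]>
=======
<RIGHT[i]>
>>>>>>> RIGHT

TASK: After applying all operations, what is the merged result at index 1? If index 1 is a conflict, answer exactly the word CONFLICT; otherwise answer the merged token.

Final LEFT:  [echo, echo, echo, delta]
Final RIGHT: [hotel, charlie, delta, golf]
i=0: L=echo=BASE, R=hotel -> take RIGHT -> hotel
i=1: L=echo=BASE, R=charlie -> take RIGHT -> charlie
i=2: BASE=hotel L=echo R=delta all differ -> CONFLICT
i=3: L=delta, R=golf=BASE -> take LEFT -> delta
Index 1 -> charlie

Answer: charlie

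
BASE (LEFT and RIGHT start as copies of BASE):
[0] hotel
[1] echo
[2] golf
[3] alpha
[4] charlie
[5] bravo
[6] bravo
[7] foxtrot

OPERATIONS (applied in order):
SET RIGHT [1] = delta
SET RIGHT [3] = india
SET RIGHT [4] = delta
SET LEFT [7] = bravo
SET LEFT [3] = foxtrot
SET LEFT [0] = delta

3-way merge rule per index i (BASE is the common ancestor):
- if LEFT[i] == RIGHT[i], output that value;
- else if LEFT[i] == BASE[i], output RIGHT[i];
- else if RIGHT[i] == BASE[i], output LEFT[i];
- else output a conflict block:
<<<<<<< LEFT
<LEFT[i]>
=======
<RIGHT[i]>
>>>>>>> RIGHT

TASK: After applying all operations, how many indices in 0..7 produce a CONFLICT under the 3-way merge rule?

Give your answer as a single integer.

Final LEFT:  [delta, echo, golf, foxtrot, charlie, bravo, bravo, bravo]
Final RIGHT: [hotel, delta, golf, india, delta, bravo, bravo, foxtrot]
i=0: L=delta, R=hotel=BASE -> take LEFT -> delta
i=1: L=echo=BASE, R=delta -> take RIGHT -> delta
i=2: L=golf R=golf -> agree -> golf
i=3: BASE=alpha L=foxtrot R=india all differ -> CONFLICT
i=4: L=charlie=BASE, R=delta -> take RIGHT -> delta
i=5: L=bravo R=bravo -> agree -> bravo
i=6: L=bravo R=bravo -> agree -> bravo
i=7: L=bravo, R=foxtrot=BASE -> take LEFT -> bravo
Conflict count: 1

Answer: 1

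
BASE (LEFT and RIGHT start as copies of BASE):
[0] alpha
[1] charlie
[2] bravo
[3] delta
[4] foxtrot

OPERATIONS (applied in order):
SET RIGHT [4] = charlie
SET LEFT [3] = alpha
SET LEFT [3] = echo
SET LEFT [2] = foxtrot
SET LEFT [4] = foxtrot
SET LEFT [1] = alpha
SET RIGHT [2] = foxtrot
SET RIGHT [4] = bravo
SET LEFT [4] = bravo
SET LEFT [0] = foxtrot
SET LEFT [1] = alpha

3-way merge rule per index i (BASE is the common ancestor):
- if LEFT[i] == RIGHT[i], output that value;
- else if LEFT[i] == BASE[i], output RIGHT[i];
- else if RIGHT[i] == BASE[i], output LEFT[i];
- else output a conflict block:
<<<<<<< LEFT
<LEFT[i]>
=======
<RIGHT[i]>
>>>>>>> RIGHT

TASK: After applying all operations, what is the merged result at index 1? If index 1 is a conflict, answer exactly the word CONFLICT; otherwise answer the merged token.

Answer: alpha

Derivation:
Final LEFT:  [foxtrot, alpha, foxtrot, echo, bravo]
Final RIGHT: [alpha, charlie, foxtrot, delta, bravo]
i=0: L=foxtrot, R=alpha=BASE -> take LEFT -> foxtrot
i=1: L=alpha, R=charlie=BASE -> take LEFT -> alpha
i=2: L=foxtrot R=foxtrot -> agree -> foxtrot
i=3: L=echo, R=delta=BASE -> take LEFT -> echo
i=4: L=bravo R=bravo -> agree -> bravo
Index 1 -> alpha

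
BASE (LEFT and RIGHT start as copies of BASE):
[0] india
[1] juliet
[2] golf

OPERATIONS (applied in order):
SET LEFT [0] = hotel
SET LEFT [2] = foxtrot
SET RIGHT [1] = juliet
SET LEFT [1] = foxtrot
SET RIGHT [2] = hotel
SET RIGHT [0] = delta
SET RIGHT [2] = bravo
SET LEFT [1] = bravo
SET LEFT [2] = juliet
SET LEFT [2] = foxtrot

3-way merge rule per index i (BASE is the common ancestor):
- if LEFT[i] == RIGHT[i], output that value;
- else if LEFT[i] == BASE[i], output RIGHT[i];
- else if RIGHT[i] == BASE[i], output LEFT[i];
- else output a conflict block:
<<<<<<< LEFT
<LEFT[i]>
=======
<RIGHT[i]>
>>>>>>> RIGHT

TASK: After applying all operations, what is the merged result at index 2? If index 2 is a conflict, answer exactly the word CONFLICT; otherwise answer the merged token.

Answer: CONFLICT

Derivation:
Final LEFT:  [hotel, bravo, foxtrot]
Final RIGHT: [delta, juliet, bravo]
i=0: BASE=india L=hotel R=delta all differ -> CONFLICT
i=1: L=bravo, R=juliet=BASE -> take LEFT -> bravo
i=2: BASE=golf L=foxtrot R=bravo all differ -> CONFLICT
Index 2 -> CONFLICT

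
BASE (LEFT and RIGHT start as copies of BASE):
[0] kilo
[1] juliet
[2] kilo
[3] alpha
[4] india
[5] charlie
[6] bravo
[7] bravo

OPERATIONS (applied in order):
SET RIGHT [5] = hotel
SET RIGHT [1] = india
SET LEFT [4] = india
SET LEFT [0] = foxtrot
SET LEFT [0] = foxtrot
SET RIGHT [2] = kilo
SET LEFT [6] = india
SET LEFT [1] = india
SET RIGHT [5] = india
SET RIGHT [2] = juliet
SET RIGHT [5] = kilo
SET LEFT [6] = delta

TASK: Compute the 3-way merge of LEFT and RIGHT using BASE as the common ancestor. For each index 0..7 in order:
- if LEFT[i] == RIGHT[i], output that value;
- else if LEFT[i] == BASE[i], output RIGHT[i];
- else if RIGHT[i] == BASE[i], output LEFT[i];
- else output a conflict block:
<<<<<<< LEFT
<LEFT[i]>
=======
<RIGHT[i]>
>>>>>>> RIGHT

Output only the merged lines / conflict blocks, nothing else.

Answer: foxtrot
india
juliet
alpha
india
kilo
delta
bravo

Derivation:
Final LEFT:  [foxtrot, india, kilo, alpha, india, charlie, delta, bravo]
Final RIGHT: [kilo, india, juliet, alpha, india, kilo, bravo, bravo]
i=0: L=foxtrot, R=kilo=BASE -> take LEFT -> foxtrot
i=1: L=india R=india -> agree -> india
i=2: L=kilo=BASE, R=juliet -> take RIGHT -> juliet
i=3: L=alpha R=alpha -> agree -> alpha
i=4: L=india R=india -> agree -> india
i=5: L=charlie=BASE, R=kilo -> take RIGHT -> kilo
i=6: L=delta, R=bravo=BASE -> take LEFT -> delta
i=7: L=bravo R=bravo -> agree -> bravo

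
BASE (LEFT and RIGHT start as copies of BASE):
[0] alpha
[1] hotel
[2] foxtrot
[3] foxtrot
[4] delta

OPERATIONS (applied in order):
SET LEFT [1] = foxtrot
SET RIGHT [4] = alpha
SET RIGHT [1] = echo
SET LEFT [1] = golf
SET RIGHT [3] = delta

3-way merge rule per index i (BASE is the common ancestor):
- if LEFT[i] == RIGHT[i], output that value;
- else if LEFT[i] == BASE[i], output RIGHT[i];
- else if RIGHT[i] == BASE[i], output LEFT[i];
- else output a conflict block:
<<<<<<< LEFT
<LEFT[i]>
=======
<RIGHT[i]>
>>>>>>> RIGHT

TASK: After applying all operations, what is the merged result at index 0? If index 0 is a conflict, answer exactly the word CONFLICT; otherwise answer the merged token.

Answer: alpha

Derivation:
Final LEFT:  [alpha, golf, foxtrot, foxtrot, delta]
Final RIGHT: [alpha, echo, foxtrot, delta, alpha]
i=0: L=alpha R=alpha -> agree -> alpha
i=1: BASE=hotel L=golf R=echo all differ -> CONFLICT
i=2: L=foxtrot R=foxtrot -> agree -> foxtrot
i=3: L=foxtrot=BASE, R=delta -> take RIGHT -> delta
i=4: L=delta=BASE, R=alpha -> take RIGHT -> alpha
Index 0 -> alpha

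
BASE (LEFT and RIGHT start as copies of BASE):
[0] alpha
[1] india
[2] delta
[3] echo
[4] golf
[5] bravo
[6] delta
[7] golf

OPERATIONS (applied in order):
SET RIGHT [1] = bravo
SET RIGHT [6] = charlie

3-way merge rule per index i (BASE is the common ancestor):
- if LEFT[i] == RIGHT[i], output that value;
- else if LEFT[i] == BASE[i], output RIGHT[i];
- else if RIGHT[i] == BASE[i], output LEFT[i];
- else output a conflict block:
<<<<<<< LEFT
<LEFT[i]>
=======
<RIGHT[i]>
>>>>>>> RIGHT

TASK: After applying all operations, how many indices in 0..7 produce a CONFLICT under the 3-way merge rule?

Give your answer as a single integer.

Answer: 0

Derivation:
Final LEFT:  [alpha, india, delta, echo, golf, bravo, delta, golf]
Final RIGHT: [alpha, bravo, delta, echo, golf, bravo, charlie, golf]
i=0: L=alpha R=alpha -> agree -> alpha
i=1: L=india=BASE, R=bravo -> take RIGHT -> bravo
i=2: L=delta R=delta -> agree -> delta
i=3: L=echo R=echo -> agree -> echo
i=4: L=golf R=golf -> agree -> golf
i=5: L=bravo R=bravo -> agree -> bravo
i=6: L=delta=BASE, R=charlie -> take RIGHT -> charlie
i=7: L=golf R=golf -> agree -> golf
Conflict count: 0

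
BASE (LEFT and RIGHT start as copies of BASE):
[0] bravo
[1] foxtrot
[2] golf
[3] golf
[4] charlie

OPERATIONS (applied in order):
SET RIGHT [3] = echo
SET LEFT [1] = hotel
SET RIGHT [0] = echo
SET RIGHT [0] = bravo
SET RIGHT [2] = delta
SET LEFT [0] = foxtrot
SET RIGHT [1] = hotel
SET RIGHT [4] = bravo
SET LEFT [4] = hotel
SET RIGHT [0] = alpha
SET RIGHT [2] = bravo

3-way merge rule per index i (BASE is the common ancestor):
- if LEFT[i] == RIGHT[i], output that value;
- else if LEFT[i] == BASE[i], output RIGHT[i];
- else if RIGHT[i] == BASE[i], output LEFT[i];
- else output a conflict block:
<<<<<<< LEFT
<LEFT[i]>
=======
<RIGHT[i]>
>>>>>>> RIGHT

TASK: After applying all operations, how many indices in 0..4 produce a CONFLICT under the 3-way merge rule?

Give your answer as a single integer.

Answer: 2

Derivation:
Final LEFT:  [foxtrot, hotel, golf, golf, hotel]
Final RIGHT: [alpha, hotel, bravo, echo, bravo]
i=0: BASE=bravo L=foxtrot R=alpha all differ -> CONFLICT
i=1: L=hotel R=hotel -> agree -> hotel
i=2: L=golf=BASE, R=bravo -> take RIGHT -> bravo
i=3: L=golf=BASE, R=echo -> take RIGHT -> echo
i=4: BASE=charlie L=hotel R=bravo all differ -> CONFLICT
Conflict count: 2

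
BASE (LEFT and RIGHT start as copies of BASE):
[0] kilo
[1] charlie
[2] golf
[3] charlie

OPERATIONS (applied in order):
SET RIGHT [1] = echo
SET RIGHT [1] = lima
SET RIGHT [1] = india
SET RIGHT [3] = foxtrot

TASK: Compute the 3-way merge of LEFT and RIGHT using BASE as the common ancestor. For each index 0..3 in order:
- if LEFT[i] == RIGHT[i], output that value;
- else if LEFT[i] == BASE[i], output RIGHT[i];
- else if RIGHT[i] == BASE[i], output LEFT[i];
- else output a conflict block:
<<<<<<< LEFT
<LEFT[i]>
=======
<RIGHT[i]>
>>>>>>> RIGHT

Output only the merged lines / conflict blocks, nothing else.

Final LEFT:  [kilo, charlie, golf, charlie]
Final RIGHT: [kilo, india, golf, foxtrot]
i=0: L=kilo R=kilo -> agree -> kilo
i=1: L=charlie=BASE, R=india -> take RIGHT -> india
i=2: L=golf R=golf -> agree -> golf
i=3: L=charlie=BASE, R=foxtrot -> take RIGHT -> foxtrot

Answer: kilo
india
golf
foxtrot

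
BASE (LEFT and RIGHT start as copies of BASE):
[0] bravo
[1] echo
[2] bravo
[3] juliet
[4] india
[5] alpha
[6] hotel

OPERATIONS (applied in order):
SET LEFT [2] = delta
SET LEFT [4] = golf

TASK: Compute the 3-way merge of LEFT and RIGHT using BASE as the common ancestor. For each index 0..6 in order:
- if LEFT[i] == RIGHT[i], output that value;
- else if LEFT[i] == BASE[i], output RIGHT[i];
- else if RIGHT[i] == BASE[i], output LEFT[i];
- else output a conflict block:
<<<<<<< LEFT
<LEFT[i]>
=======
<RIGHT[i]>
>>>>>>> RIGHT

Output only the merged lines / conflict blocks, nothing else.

Answer: bravo
echo
delta
juliet
golf
alpha
hotel

Derivation:
Final LEFT:  [bravo, echo, delta, juliet, golf, alpha, hotel]
Final RIGHT: [bravo, echo, bravo, juliet, india, alpha, hotel]
i=0: L=bravo R=bravo -> agree -> bravo
i=1: L=echo R=echo -> agree -> echo
i=2: L=delta, R=bravo=BASE -> take LEFT -> delta
i=3: L=juliet R=juliet -> agree -> juliet
i=4: L=golf, R=india=BASE -> take LEFT -> golf
i=5: L=alpha R=alpha -> agree -> alpha
i=6: L=hotel R=hotel -> agree -> hotel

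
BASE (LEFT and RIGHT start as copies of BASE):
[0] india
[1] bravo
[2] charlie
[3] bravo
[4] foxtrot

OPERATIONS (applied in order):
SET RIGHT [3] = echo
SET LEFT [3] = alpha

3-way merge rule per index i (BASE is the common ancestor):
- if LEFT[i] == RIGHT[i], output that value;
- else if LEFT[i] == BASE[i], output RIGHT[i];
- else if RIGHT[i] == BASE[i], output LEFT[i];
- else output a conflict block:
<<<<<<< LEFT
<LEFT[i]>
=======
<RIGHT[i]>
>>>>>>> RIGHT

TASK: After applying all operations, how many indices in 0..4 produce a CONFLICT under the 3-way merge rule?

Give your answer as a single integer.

Answer: 1

Derivation:
Final LEFT:  [india, bravo, charlie, alpha, foxtrot]
Final RIGHT: [india, bravo, charlie, echo, foxtrot]
i=0: L=india R=india -> agree -> india
i=1: L=bravo R=bravo -> agree -> bravo
i=2: L=charlie R=charlie -> agree -> charlie
i=3: BASE=bravo L=alpha R=echo all differ -> CONFLICT
i=4: L=foxtrot R=foxtrot -> agree -> foxtrot
Conflict count: 1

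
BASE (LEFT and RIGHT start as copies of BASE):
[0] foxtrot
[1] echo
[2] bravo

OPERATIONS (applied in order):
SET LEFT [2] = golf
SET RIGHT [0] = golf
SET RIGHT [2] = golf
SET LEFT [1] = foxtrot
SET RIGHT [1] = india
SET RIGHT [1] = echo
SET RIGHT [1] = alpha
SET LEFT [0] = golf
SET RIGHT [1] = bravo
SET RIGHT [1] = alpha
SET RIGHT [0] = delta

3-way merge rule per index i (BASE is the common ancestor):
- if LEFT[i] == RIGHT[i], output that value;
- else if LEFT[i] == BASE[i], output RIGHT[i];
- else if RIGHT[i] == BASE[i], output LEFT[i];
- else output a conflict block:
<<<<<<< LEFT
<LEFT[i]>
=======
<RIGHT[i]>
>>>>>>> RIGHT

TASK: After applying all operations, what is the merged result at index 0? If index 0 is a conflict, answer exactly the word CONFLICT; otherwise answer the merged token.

Final LEFT:  [golf, foxtrot, golf]
Final RIGHT: [delta, alpha, golf]
i=0: BASE=foxtrot L=golf R=delta all differ -> CONFLICT
i=1: BASE=echo L=foxtrot R=alpha all differ -> CONFLICT
i=2: L=golf R=golf -> agree -> golf
Index 0 -> CONFLICT

Answer: CONFLICT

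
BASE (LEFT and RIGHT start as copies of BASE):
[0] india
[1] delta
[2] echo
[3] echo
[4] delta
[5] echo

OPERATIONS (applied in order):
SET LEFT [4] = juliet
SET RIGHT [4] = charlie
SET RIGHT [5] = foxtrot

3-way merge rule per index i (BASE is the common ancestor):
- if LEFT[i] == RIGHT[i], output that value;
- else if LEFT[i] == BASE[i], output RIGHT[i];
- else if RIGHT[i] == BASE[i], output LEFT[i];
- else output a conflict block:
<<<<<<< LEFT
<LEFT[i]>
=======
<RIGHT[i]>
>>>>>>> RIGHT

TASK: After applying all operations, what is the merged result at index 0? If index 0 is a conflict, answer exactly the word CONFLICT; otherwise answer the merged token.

Answer: india

Derivation:
Final LEFT:  [india, delta, echo, echo, juliet, echo]
Final RIGHT: [india, delta, echo, echo, charlie, foxtrot]
i=0: L=india R=india -> agree -> india
i=1: L=delta R=delta -> agree -> delta
i=2: L=echo R=echo -> agree -> echo
i=3: L=echo R=echo -> agree -> echo
i=4: BASE=delta L=juliet R=charlie all differ -> CONFLICT
i=5: L=echo=BASE, R=foxtrot -> take RIGHT -> foxtrot
Index 0 -> india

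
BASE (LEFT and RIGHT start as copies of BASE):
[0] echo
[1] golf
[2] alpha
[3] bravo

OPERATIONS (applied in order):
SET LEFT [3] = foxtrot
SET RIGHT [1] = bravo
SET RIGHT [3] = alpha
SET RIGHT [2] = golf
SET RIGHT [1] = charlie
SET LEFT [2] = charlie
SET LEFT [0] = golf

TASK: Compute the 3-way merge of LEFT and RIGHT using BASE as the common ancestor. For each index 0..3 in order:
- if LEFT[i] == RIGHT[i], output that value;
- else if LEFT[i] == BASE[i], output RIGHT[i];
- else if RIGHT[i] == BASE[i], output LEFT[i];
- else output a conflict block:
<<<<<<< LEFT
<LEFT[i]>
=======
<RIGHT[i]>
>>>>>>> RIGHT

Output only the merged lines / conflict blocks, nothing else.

Answer: golf
charlie
<<<<<<< LEFT
charlie
=======
golf
>>>>>>> RIGHT
<<<<<<< LEFT
foxtrot
=======
alpha
>>>>>>> RIGHT

Derivation:
Final LEFT:  [golf, golf, charlie, foxtrot]
Final RIGHT: [echo, charlie, golf, alpha]
i=0: L=golf, R=echo=BASE -> take LEFT -> golf
i=1: L=golf=BASE, R=charlie -> take RIGHT -> charlie
i=2: BASE=alpha L=charlie R=golf all differ -> CONFLICT
i=3: BASE=bravo L=foxtrot R=alpha all differ -> CONFLICT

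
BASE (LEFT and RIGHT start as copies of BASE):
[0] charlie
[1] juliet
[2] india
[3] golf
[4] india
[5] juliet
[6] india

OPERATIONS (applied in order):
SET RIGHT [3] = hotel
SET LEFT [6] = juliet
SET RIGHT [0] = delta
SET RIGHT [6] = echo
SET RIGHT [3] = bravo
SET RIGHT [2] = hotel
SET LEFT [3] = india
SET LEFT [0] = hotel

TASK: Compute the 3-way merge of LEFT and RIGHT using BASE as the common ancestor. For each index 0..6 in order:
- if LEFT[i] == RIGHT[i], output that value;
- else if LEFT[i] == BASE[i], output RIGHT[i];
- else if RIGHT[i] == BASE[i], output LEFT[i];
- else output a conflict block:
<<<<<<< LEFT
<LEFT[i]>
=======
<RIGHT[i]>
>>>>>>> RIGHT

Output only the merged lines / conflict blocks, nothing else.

Final LEFT:  [hotel, juliet, india, india, india, juliet, juliet]
Final RIGHT: [delta, juliet, hotel, bravo, india, juliet, echo]
i=0: BASE=charlie L=hotel R=delta all differ -> CONFLICT
i=1: L=juliet R=juliet -> agree -> juliet
i=2: L=india=BASE, R=hotel -> take RIGHT -> hotel
i=3: BASE=golf L=india R=bravo all differ -> CONFLICT
i=4: L=india R=india -> agree -> india
i=5: L=juliet R=juliet -> agree -> juliet
i=6: BASE=india L=juliet R=echo all differ -> CONFLICT

Answer: <<<<<<< LEFT
hotel
=======
delta
>>>>>>> RIGHT
juliet
hotel
<<<<<<< LEFT
india
=======
bravo
>>>>>>> RIGHT
india
juliet
<<<<<<< LEFT
juliet
=======
echo
>>>>>>> RIGHT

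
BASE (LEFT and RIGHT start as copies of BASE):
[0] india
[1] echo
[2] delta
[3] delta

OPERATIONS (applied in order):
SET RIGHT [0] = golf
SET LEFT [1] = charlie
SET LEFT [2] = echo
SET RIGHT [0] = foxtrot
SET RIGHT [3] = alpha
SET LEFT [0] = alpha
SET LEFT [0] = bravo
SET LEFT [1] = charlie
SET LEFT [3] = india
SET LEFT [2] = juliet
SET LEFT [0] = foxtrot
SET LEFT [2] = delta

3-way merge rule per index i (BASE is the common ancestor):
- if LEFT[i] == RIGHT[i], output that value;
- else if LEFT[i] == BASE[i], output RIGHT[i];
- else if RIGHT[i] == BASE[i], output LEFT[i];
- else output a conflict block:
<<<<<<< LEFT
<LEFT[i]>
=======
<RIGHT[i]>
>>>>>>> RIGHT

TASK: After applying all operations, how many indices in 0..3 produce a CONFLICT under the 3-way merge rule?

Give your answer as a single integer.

Answer: 1

Derivation:
Final LEFT:  [foxtrot, charlie, delta, india]
Final RIGHT: [foxtrot, echo, delta, alpha]
i=0: L=foxtrot R=foxtrot -> agree -> foxtrot
i=1: L=charlie, R=echo=BASE -> take LEFT -> charlie
i=2: L=delta R=delta -> agree -> delta
i=3: BASE=delta L=india R=alpha all differ -> CONFLICT
Conflict count: 1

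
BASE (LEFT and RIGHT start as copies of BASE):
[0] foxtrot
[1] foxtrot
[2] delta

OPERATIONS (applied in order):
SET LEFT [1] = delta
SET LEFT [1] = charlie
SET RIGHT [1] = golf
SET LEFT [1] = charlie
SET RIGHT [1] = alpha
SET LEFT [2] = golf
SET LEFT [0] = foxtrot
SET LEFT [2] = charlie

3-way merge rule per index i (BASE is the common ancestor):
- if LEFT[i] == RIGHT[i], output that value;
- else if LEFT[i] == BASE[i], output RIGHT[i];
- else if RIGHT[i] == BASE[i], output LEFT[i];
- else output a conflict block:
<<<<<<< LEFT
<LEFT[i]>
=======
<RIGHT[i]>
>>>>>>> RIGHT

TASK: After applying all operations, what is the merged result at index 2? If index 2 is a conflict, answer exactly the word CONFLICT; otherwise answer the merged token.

Answer: charlie

Derivation:
Final LEFT:  [foxtrot, charlie, charlie]
Final RIGHT: [foxtrot, alpha, delta]
i=0: L=foxtrot R=foxtrot -> agree -> foxtrot
i=1: BASE=foxtrot L=charlie R=alpha all differ -> CONFLICT
i=2: L=charlie, R=delta=BASE -> take LEFT -> charlie
Index 2 -> charlie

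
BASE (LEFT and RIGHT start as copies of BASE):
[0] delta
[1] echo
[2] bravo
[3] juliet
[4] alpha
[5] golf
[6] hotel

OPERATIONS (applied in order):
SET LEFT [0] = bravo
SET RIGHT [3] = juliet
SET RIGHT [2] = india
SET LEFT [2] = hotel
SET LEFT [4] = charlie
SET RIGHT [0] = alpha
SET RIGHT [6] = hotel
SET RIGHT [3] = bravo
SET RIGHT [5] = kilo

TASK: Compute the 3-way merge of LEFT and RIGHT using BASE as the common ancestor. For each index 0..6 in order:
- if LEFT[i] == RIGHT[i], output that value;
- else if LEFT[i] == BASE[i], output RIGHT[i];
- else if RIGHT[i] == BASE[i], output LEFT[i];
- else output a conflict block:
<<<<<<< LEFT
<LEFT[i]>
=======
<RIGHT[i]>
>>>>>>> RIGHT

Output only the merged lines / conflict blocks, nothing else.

Answer: <<<<<<< LEFT
bravo
=======
alpha
>>>>>>> RIGHT
echo
<<<<<<< LEFT
hotel
=======
india
>>>>>>> RIGHT
bravo
charlie
kilo
hotel

Derivation:
Final LEFT:  [bravo, echo, hotel, juliet, charlie, golf, hotel]
Final RIGHT: [alpha, echo, india, bravo, alpha, kilo, hotel]
i=0: BASE=delta L=bravo R=alpha all differ -> CONFLICT
i=1: L=echo R=echo -> agree -> echo
i=2: BASE=bravo L=hotel R=india all differ -> CONFLICT
i=3: L=juliet=BASE, R=bravo -> take RIGHT -> bravo
i=4: L=charlie, R=alpha=BASE -> take LEFT -> charlie
i=5: L=golf=BASE, R=kilo -> take RIGHT -> kilo
i=6: L=hotel R=hotel -> agree -> hotel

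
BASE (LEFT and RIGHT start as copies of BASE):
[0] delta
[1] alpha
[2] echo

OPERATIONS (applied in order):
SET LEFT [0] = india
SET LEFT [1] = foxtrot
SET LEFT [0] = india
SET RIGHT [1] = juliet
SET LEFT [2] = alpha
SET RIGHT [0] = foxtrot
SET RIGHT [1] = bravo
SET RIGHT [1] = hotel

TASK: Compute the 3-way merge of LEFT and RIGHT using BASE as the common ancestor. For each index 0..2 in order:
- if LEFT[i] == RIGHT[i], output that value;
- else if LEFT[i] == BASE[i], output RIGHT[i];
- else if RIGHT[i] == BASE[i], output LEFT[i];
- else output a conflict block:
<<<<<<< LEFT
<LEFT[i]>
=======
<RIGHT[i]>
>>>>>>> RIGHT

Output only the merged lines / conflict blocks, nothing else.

Final LEFT:  [india, foxtrot, alpha]
Final RIGHT: [foxtrot, hotel, echo]
i=0: BASE=delta L=india R=foxtrot all differ -> CONFLICT
i=1: BASE=alpha L=foxtrot R=hotel all differ -> CONFLICT
i=2: L=alpha, R=echo=BASE -> take LEFT -> alpha

Answer: <<<<<<< LEFT
india
=======
foxtrot
>>>>>>> RIGHT
<<<<<<< LEFT
foxtrot
=======
hotel
>>>>>>> RIGHT
alpha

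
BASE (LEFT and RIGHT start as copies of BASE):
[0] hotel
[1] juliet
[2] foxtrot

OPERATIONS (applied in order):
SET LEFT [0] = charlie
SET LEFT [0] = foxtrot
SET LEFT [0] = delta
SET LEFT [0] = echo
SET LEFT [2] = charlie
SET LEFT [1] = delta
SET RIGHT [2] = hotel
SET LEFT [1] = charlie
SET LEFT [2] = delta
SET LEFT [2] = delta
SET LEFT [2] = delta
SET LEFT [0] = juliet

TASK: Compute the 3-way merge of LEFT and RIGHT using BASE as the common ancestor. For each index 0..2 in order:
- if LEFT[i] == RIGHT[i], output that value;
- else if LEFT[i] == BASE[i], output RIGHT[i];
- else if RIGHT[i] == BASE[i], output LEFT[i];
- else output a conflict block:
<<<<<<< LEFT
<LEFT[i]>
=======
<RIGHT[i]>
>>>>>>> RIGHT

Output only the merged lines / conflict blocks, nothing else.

Answer: juliet
charlie
<<<<<<< LEFT
delta
=======
hotel
>>>>>>> RIGHT

Derivation:
Final LEFT:  [juliet, charlie, delta]
Final RIGHT: [hotel, juliet, hotel]
i=0: L=juliet, R=hotel=BASE -> take LEFT -> juliet
i=1: L=charlie, R=juliet=BASE -> take LEFT -> charlie
i=2: BASE=foxtrot L=delta R=hotel all differ -> CONFLICT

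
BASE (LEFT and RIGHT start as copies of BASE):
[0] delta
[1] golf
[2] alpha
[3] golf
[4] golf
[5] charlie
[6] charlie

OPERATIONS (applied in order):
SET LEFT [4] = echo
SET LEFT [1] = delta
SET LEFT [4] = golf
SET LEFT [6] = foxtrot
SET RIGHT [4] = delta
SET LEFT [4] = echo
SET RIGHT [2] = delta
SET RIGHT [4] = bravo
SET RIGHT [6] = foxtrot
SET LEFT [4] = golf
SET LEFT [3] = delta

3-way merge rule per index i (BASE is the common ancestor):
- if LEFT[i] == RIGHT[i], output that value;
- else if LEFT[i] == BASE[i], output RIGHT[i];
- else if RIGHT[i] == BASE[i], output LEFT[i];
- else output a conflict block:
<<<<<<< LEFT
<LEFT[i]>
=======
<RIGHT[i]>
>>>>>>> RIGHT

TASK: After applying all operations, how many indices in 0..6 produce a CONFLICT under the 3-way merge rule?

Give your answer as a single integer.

Answer: 0

Derivation:
Final LEFT:  [delta, delta, alpha, delta, golf, charlie, foxtrot]
Final RIGHT: [delta, golf, delta, golf, bravo, charlie, foxtrot]
i=0: L=delta R=delta -> agree -> delta
i=1: L=delta, R=golf=BASE -> take LEFT -> delta
i=2: L=alpha=BASE, R=delta -> take RIGHT -> delta
i=3: L=delta, R=golf=BASE -> take LEFT -> delta
i=4: L=golf=BASE, R=bravo -> take RIGHT -> bravo
i=5: L=charlie R=charlie -> agree -> charlie
i=6: L=foxtrot R=foxtrot -> agree -> foxtrot
Conflict count: 0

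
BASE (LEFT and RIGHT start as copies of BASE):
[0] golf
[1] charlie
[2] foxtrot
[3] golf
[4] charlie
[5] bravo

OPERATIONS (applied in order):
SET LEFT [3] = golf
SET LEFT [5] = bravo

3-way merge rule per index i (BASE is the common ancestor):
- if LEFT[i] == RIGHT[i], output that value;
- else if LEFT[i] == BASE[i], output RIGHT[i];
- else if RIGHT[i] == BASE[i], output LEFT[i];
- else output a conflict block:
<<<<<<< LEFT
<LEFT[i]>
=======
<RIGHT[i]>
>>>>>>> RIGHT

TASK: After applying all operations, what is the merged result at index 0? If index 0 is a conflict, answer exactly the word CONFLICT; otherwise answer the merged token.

Final LEFT:  [golf, charlie, foxtrot, golf, charlie, bravo]
Final RIGHT: [golf, charlie, foxtrot, golf, charlie, bravo]
i=0: L=golf R=golf -> agree -> golf
i=1: L=charlie R=charlie -> agree -> charlie
i=2: L=foxtrot R=foxtrot -> agree -> foxtrot
i=3: L=golf R=golf -> agree -> golf
i=4: L=charlie R=charlie -> agree -> charlie
i=5: L=bravo R=bravo -> agree -> bravo
Index 0 -> golf

Answer: golf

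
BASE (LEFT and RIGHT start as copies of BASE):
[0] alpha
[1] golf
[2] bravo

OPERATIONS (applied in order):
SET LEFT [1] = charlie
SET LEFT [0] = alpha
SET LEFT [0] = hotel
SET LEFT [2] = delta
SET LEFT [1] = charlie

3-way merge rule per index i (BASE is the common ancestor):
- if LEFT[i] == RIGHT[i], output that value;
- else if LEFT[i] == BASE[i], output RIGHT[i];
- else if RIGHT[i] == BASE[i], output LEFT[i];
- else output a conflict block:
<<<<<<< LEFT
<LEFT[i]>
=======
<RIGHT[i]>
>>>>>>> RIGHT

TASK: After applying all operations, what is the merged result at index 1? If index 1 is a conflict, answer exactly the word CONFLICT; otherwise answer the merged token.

Answer: charlie

Derivation:
Final LEFT:  [hotel, charlie, delta]
Final RIGHT: [alpha, golf, bravo]
i=0: L=hotel, R=alpha=BASE -> take LEFT -> hotel
i=1: L=charlie, R=golf=BASE -> take LEFT -> charlie
i=2: L=delta, R=bravo=BASE -> take LEFT -> delta
Index 1 -> charlie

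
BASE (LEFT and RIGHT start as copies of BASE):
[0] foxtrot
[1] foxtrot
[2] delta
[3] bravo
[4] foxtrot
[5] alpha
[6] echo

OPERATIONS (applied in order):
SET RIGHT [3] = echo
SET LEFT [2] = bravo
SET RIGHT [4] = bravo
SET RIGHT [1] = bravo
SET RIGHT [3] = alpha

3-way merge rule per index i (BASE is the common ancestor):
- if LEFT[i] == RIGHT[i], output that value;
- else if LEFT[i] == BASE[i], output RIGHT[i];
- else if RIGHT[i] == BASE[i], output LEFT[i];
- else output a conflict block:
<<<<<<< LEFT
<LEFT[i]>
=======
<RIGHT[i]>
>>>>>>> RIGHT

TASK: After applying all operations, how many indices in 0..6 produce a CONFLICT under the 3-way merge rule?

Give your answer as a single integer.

Final LEFT:  [foxtrot, foxtrot, bravo, bravo, foxtrot, alpha, echo]
Final RIGHT: [foxtrot, bravo, delta, alpha, bravo, alpha, echo]
i=0: L=foxtrot R=foxtrot -> agree -> foxtrot
i=1: L=foxtrot=BASE, R=bravo -> take RIGHT -> bravo
i=2: L=bravo, R=delta=BASE -> take LEFT -> bravo
i=3: L=bravo=BASE, R=alpha -> take RIGHT -> alpha
i=4: L=foxtrot=BASE, R=bravo -> take RIGHT -> bravo
i=5: L=alpha R=alpha -> agree -> alpha
i=6: L=echo R=echo -> agree -> echo
Conflict count: 0

Answer: 0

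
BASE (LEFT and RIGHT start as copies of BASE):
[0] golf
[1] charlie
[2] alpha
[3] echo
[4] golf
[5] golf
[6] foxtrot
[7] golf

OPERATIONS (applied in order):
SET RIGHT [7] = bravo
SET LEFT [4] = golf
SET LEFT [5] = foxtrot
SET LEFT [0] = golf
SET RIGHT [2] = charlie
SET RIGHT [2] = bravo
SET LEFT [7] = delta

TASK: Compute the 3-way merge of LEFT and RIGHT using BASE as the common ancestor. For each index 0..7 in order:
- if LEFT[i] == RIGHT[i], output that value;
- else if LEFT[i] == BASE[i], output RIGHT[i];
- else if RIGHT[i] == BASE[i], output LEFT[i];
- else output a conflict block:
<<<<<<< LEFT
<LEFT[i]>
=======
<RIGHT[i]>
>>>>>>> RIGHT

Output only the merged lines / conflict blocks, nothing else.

Final LEFT:  [golf, charlie, alpha, echo, golf, foxtrot, foxtrot, delta]
Final RIGHT: [golf, charlie, bravo, echo, golf, golf, foxtrot, bravo]
i=0: L=golf R=golf -> agree -> golf
i=1: L=charlie R=charlie -> agree -> charlie
i=2: L=alpha=BASE, R=bravo -> take RIGHT -> bravo
i=3: L=echo R=echo -> agree -> echo
i=4: L=golf R=golf -> agree -> golf
i=5: L=foxtrot, R=golf=BASE -> take LEFT -> foxtrot
i=6: L=foxtrot R=foxtrot -> agree -> foxtrot
i=7: BASE=golf L=delta R=bravo all differ -> CONFLICT

Answer: golf
charlie
bravo
echo
golf
foxtrot
foxtrot
<<<<<<< LEFT
delta
=======
bravo
>>>>>>> RIGHT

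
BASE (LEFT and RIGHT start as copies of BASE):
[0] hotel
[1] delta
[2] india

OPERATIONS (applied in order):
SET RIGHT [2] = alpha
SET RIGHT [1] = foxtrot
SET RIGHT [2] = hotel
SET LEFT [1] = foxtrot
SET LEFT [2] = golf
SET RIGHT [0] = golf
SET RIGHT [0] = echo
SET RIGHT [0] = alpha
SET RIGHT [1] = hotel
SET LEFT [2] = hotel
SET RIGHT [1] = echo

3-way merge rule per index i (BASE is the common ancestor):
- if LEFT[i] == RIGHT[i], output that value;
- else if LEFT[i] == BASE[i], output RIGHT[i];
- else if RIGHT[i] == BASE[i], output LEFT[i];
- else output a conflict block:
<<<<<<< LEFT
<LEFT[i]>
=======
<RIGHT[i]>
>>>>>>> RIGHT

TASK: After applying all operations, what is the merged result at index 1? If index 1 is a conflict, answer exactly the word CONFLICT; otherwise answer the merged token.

Answer: CONFLICT

Derivation:
Final LEFT:  [hotel, foxtrot, hotel]
Final RIGHT: [alpha, echo, hotel]
i=0: L=hotel=BASE, R=alpha -> take RIGHT -> alpha
i=1: BASE=delta L=foxtrot R=echo all differ -> CONFLICT
i=2: L=hotel R=hotel -> agree -> hotel
Index 1 -> CONFLICT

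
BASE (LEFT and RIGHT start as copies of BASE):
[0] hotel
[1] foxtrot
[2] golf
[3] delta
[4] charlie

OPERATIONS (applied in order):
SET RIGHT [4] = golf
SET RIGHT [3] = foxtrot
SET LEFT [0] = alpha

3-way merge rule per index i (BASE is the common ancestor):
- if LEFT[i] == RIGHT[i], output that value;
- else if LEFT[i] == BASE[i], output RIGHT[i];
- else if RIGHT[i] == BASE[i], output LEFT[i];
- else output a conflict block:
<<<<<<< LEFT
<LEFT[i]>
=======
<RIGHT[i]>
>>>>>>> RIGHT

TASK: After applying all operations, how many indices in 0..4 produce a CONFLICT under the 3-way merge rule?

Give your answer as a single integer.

Answer: 0

Derivation:
Final LEFT:  [alpha, foxtrot, golf, delta, charlie]
Final RIGHT: [hotel, foxtrot, golf, foxtrot, golf]
i=0: L=alpha, R=hotel=BASE -> take LEFT -> alpha
i=1: L=foxtrot R=foxtrot -> agree -> foxtrot
i=2: L=golf R=golf -> agree -> golf
i=3: L=delta=BASE, R=foxtrot -> take RIGHT -> foxtrot
i=4: L=charlie=BASE, R=golf -> take RIGHT -> golf
Conflict count: 0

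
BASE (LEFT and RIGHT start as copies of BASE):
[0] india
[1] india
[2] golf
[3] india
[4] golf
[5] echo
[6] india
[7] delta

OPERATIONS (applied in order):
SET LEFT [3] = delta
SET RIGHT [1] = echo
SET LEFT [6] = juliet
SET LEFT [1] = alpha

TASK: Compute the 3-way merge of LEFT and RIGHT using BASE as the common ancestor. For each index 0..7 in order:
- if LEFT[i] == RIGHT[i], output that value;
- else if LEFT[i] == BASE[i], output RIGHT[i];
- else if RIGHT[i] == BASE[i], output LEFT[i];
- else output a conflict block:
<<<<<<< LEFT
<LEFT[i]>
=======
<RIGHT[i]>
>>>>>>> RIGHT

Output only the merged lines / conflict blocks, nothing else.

Answer: india
<<<<<<< LEFT
alpha
=======
echo
>>>>>>> RIGHT
golf
delta
golf
echo
juliet
delta

Derivation:
Final LEFT:  [india, alpha, golf, delta, golf, echo, juliet, delta]
Final RIGHT: [india, echo, golf, india, golf, echo, india, delta]
i=0: L=india R=india -> agree -> india
i=1: BASE=india L=alpha R=echo all differ -> CONFLICT
i=2: L=golf R=golf -> agree -> golf
i=3: L=delta, R=india=BASE -> take LEFT -> delta
i=4: L=golf R=golf -> agree -> golf
i=5: L=echo R=echo -> agree -> echo
i=6: L=juliet, R=india=BASE -> take LEFT -> juliet
i=7: L=delta R=delta -> agree -> delta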